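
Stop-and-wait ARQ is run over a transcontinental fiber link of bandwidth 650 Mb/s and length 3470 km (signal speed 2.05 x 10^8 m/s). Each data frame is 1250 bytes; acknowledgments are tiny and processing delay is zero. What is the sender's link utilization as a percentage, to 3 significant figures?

0.0454 %

t_tx = L/R = 10000/650000000 = 1.53846e-05 s.
t_prop = 3470000/2.05e+08 = 0.0169268 s; RTT = 0.0338537 s.
Cycle = t_tx + RTT = 0.033869 s.
Utilization = t_tx / cycle = 1.53846e-05/0.033869 = 0.0454 %.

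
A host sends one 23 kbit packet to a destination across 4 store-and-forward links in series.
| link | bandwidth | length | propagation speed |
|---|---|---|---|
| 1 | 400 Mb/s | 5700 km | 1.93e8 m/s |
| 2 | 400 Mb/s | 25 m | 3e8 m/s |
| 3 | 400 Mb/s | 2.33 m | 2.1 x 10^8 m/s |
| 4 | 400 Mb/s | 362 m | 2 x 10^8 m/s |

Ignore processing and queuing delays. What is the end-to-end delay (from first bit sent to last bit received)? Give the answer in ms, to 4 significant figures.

29.77 ms

L = 23000 bits.
Transmission delay per hop = L/R = 23000/400000000 = 0.0575 ms; 4 hops → 0.23 ms.
Propagation delays (d/s per hop): 29.5337, 8.33333e-05, 1.10952e-05, 0.00181 ms; sum = 29.5356 ms.
End-to-end = 29.77 ms.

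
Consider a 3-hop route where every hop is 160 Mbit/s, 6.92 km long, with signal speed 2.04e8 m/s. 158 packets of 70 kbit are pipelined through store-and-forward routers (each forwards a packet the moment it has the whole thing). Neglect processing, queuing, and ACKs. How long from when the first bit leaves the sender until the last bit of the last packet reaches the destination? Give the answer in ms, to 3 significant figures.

Per-hop transmission t_tx = L/R = 70000/160000000 = 0.4375 ms.
Per-hop propagation t_prop = 6920/204000000 = 0.0339216 ms.
Pipeline fill: first packet needs 3·t_tx to clear all hops; remaining 157 packets each add one t_tx.
Total = (3+158-1)·t_tx + 3·t_prop = 160·0.4375 + 3·0.0339216 = 70.1 ms.

70.1 ms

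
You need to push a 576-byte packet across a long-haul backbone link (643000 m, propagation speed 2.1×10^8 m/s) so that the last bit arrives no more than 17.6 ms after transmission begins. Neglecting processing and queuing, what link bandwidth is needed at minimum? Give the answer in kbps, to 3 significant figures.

L = 4608 bits.
Propagation delay = 643000 / 210000000 = 3.0619 ms.
Transmission budget = 17.6 − 3.0619 = 14.5381 ms.
R ≥ L / t_tx = 4608 bits / 0.0145381 s = 317 kbps.

317 kbps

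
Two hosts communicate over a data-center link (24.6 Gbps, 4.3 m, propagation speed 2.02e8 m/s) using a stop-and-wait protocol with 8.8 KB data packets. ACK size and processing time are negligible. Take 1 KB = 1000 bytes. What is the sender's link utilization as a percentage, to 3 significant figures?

t_tx = L/R = 70400/24600000000 = 2.86179e-06 s.
t_prop = 4.3/202000000 = 2.12871e-08 s; RTT = 4.25743e-08 s.
Cycle = t_tx + RTT = 2.90436e-06 s.
Utilization = t_tx / cycle = 2.86179e-06/2.90436e-06 = 98.5 %.

98.5 %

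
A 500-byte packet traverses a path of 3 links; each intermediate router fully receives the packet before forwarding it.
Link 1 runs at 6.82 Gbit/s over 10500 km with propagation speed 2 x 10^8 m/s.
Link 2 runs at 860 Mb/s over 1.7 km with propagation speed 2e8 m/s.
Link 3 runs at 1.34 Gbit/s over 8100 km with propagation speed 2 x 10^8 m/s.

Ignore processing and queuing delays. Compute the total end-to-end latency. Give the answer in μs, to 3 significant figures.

L = 500 × 8 = 4000 bits.
Transmission delays (L/R per hop): 0.58651, 4.65116, 2.98507 μs; sum = 8.22275 μs.
Propagation delays (d/s per hop): 52500, 8.5, 40500 μs; sum = 93008.5 μs.
End-to-end = 93000 μs.

93000 μs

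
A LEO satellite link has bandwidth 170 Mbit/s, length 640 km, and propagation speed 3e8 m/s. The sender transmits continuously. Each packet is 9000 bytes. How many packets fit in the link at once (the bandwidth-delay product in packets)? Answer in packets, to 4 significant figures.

5.037 packets

Propagation delay = 640000 / 300000000 = 0.00213333 s.
BDP = R × t_prop = 170000000 × 0.00213333 = 362667 bits.
In packets of 72000 bits: 5.037 packets.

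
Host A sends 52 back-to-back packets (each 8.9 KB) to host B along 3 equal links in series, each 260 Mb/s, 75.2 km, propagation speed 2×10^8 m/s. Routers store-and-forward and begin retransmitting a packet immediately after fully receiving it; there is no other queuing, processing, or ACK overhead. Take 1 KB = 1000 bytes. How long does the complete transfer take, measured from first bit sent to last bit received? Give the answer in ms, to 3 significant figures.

Per-hop transmission t_tx = L/R = 71200/260000000 = 0.273846 ms.
Per-hop propagation t_prop = 75200/200000000 = 0.376 ms.
Pipeline fill: first packet needs 3·t_tx to clear all hops; remaining 51 packets each add one t_tx.
Total = (3+52-1)·t_tx + 3·t_prop = 54·0.273846 + 3·0.376 = 15.9 ms.

15.9 ms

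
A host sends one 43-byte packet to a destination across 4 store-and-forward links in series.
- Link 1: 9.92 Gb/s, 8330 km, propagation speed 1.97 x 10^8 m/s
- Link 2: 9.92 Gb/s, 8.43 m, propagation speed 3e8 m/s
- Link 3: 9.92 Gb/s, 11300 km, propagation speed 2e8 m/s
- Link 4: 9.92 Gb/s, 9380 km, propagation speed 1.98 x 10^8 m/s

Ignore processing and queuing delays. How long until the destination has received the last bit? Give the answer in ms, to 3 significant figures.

146 ms

L = 43 × 8 = 344 bits.
Transmission delay per hop = L/R = 344/9920000000 = 3.46774e-05 ms; 4 hops → 0.00013871 ms.
Propagation delays (d/s per hop): 42.2843, 2.81e-05, 56.5, 47.3737 ms; sum = 146.158 ms.
End-to-end = 146 ms.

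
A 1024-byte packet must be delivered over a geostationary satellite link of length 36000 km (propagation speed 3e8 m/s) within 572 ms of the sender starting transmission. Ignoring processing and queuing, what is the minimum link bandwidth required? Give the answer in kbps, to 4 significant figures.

18.12 kbps

L = 8192 bits.
Propagation delay = 36000000 / 300000000 = 120 ms.
Transmission budget = 572 − 120 = 452 ms.
R ≥ L / t_tx = 8192 bits / 0.452 s = 18.12 kbps.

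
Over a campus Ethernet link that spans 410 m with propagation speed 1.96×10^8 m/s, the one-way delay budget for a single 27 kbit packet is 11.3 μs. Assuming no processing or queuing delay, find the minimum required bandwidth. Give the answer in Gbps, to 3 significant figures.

2.93 Gbps

Propagation delay = 410 / 196000000 = 2.09184 μs.
Transmission budget = 11.3 − 2.09184 = 9.20816 μs.
R ≥ L / t_tx = 27000 bits / 9.20816e-06 s = 2.93 Gbps.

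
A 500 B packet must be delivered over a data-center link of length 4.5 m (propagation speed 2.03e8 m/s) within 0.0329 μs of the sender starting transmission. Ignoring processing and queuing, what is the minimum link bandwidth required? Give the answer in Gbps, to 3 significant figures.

L = 4000 bits.
Propagation delay = 4.5 / 2.03e+08 = 0.0221675 μs.
Transmission budget = 0.0329 − 0.0221675 = 0.0107325 μs.
R ≥ L / t_tx = 4000 bits / 1.07325e-08 s = 373 Gbps.

373 Gbps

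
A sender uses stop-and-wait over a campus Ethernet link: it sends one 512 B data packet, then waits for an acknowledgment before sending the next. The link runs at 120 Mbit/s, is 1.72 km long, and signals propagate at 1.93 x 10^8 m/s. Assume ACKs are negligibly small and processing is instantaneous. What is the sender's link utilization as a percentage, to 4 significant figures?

65.70 %

t_tx = L/R = 4096/120000000 = 3.41333e-05 s.
t_prop = 1720/193000000 = 8.91192e-06 s; RTT = 1.78238e-05 s.
Cycle = t_tx + RTT = 5.19572e-05 s.
Utilization = t_tx / cycle = 3.41333e-05/5.19572e-05 = 65.70 %.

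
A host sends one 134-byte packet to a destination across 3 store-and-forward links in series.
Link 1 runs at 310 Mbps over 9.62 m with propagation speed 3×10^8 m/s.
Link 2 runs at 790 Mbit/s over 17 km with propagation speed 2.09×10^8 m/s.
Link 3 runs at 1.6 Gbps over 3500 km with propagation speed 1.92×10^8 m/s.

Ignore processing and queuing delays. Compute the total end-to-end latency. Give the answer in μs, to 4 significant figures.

18320 μs

L = 134 × 8 = 1072 bits.
Transmission delays (L/R per hop): 3.45806, 1.35696, 0.67 μs; sum = 5.48503 μs.
Propagation delays (d/s per hop): 0.0320667, 81.3397, 18229.2 μs; sum = 18310.5 μs.
End-to-end = 18320 μs.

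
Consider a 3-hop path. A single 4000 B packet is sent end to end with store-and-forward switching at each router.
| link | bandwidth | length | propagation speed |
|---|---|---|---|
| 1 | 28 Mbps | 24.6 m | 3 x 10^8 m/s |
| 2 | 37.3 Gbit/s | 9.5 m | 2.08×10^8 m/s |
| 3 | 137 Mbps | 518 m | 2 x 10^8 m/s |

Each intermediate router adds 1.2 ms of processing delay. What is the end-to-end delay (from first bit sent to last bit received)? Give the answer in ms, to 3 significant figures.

L = 4000 × 8 = 32000 bits.
Transmission delays (L/R per hop): 1.14286, 0.000857909, 0.233577 ms; sum = 1.37729 ms.
Propagation delays (d/s per hop): 8.2e-05, 4.56731e-05, 0.00259 ms; sum = 0.00271767 ms.
Processing at 2 router(s): 2 × 1.2 ms = 2.4 ms.
End-to-end = 3.78 ms.

3.78 ms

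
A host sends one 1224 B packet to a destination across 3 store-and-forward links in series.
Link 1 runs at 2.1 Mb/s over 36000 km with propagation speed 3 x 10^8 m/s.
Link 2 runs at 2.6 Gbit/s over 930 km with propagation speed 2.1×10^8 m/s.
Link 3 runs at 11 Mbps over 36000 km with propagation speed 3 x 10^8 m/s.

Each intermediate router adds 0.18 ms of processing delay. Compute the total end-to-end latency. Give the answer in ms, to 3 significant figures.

250 ms

L = 1224 × 8 = 9792 bits.
Transmission delays (L/R per hop): 4.66286, 0.00376615, 0.890182 ms; sum = 5.55681 ms.
Propagation delays (d/s per hop): 120, 4.42857, 120 ms; sum = 244.429 ms.
Processing at 2 router(s): 2 × 0.18 ms = 0.36 ms.
End-to-end = 250 ms.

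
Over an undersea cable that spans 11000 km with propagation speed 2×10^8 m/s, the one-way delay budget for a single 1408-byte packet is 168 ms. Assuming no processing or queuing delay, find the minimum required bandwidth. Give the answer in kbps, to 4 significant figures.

L = 11264 bits.
Propagation delay = 11000000 / 200000000 = 55 ms.
Transmission budget = 168 − 55 = 113 ms.
R ≥ L / t_tx = 11264 bits / 0.113 s = 99.68 kbps.

99.68 kbps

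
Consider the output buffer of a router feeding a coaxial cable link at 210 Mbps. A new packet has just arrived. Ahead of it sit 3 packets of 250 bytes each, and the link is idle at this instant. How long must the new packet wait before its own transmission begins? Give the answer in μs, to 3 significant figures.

28.6 μs

Each queued packet: L/R = 2000/210000000 = 9.52381 μs.
3 queued → 28.5714 μs.
Queuing delay = 28.6 μs.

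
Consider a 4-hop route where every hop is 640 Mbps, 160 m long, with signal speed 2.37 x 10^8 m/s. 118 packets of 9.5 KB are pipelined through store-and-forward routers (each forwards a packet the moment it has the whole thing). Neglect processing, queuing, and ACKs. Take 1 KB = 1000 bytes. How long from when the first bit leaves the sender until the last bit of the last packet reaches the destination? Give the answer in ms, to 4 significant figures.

14.37 ms

Per-hop transmission t_tx = L/R = 76000/640000000 = 0.11875 ms.
Per-hop propagation t_prop = 160/237000000 = 0.000675105 ms.
Pipeline fill: first packet needs 4·t_tx to clear all hops; remaining 117 packets each add one t_tx.
Total = (4+118-1)·t_tx + 4·t_prop = 121·0.11875 + 4·0.000675105 = 14.37 ms.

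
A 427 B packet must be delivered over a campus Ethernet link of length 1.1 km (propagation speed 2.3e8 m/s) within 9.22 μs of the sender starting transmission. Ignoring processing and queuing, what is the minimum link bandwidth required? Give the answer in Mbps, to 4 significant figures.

769.8 Mbps

L = 3416 bits.
Propagation delay = 1100 / 2.3e+08 = 4.78261 μs.
Transmission budget = 9.22 − 4.78261 = 4.43739 μs.
R ≥ L / t_tx = 3416 bits / 4.43739e-06 s = 769.8 Mbps.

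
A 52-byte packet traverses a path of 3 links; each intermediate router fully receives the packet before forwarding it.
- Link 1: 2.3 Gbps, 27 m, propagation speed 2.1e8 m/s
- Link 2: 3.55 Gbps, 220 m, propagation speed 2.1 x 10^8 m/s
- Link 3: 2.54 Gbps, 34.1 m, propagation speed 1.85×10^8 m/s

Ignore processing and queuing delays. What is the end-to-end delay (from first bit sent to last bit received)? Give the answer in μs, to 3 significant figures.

1.82 μs

L = 52 × 8 = 416 bits.
Transmission delays (L/R per hop): 0.18087, 0.117183, 0.16378 μs; sum = 0.461832 μs.
Propagation delays (d/s per hop): 0.128571, 1.04762, 0.184324 μs; sum = 1.36051 μs.
End-to-end = 1.82 μs.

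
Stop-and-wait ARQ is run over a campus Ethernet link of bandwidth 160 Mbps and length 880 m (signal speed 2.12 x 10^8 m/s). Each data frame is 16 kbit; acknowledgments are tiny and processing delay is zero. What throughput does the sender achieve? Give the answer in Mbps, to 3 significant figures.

148 Mbps

t_tx = L/R = 16000/160000000 = 0.0001 s.
t_prop = 880/212000000 = 4.15094e-06 s; RTT = 8.30189e-06 s.
Cycle = t_tx + RTT = 0.000108302 s.
Throughput = L / cycle = 16000 / 0.000108302 = 148 Mbps.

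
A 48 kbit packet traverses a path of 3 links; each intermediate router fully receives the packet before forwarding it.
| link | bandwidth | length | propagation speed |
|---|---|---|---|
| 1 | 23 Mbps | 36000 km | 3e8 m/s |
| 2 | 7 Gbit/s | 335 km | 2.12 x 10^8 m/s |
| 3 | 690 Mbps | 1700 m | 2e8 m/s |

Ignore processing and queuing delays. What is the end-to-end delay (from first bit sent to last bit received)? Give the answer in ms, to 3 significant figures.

L = 48000 bits.
Transmission delays (L/R per hop): 2.08696, 0.00685714, 0.0695652 ms; sum = 2.16338 ms.
Propagation delays (d/s per hop): 120, 1.58019, 0.0085 ms; sum = 121.589 ms.
End-to-end = 124 ms.

124 ms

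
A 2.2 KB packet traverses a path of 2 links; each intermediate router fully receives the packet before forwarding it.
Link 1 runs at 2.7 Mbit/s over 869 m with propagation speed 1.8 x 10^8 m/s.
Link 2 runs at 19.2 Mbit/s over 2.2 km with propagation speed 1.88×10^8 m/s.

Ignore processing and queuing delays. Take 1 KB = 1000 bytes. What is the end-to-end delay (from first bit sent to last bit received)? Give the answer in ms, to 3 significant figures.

L = 17600 bits.
Transmission delays (L/R per hop): 6.51852, 0.916667 ms; sum = 7.43519 ms.
Propagation delays (d/s per hop): 0.00482778, 0.0117021 ms; sum = 0.0165299 ms.
End-to-end = 7.45 ms.

7.45 ms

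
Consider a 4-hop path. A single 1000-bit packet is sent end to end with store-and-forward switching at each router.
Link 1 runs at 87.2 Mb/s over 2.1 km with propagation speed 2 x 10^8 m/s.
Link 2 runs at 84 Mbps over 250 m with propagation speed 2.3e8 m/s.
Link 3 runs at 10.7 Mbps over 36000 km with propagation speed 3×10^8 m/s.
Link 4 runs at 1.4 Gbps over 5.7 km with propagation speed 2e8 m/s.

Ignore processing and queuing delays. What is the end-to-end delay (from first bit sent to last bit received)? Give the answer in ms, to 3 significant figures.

Transmission delays (L/R per hop): 0.0114679, 0.0119048, 0.0934579, 0.000714286 ms; sum = 0.117545 ms.
Propagation delays (d/s per hop): 0.0105, 0.00108696, 120, 0.0285 ms; sum = 120.04 ms.
End-to-end = 120 ms.

120 ms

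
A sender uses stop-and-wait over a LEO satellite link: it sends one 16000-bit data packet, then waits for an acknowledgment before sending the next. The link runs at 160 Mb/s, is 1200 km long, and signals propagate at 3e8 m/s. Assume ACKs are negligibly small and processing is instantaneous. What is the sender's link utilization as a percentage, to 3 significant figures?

t_tx = L/R = 16000/160000000 = 0.0001 s.
t_prop = 1200000/300000000 = 0.004 s; RTT = 0.008 s.
Cycle = t_tx + RTT = 0.0081 s.
Utilization = t_tx / cycle = 0.0001/0.0081 = 1.23 %.

1.23 %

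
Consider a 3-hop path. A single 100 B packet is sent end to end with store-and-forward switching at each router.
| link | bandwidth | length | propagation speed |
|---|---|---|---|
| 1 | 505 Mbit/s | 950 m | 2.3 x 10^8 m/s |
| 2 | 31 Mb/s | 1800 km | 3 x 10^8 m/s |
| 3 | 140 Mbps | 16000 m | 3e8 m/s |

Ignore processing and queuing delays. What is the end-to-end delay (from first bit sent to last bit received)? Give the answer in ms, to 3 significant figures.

L = 100 × 8 = 800 bits.
Transmission delays (L/R per hop): 0.00158416, 0.0258065, 0.00571429 ms; sum = 0.0331049 ms.
Propagation delays (d/s per hop): 0.00413043, 6, 0.0533333 ms; sum = 6.05746 ms.
End-to-end = 6.09 ms.

6.09 ms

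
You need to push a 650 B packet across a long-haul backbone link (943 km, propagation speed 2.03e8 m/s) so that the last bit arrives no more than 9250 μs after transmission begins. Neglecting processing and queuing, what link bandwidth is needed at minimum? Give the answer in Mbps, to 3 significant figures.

L = 5200 bits.
Propagation delay = 943000 / 2.03e+08 = 4645.32 μs.
Transmission budget = 9250 − 4645.32 = 4604.68 μs.
R ≥ L / t_tx = 5200 bits / 0.00460468 s = 1.13 Mbps.

1.13 Mbps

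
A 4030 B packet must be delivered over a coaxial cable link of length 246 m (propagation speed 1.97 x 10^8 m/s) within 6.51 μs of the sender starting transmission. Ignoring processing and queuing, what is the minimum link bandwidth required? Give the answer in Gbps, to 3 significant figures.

L = 32240 bits.
Propagation delay = 246 / 197000000 = 1.24873 μs.
Transmission budget = 6.51 − 1.24873 = 5.26127 μs.
R ≥ L / t_tx = 32240 bits / 5.26127e-06 s = 6.13 Gbps.

6.13 Gbps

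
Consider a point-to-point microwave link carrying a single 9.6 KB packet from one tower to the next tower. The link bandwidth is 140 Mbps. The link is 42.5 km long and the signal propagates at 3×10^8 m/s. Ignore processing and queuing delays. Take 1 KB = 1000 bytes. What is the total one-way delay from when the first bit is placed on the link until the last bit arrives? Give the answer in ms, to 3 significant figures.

L = 76800 bits.
Transmission delay = L/R = 76800 / 140000000 = 0.548571 ms.
Propagation delay = d/s = 42500 m / 300000000 m/s = 0.141667 ms.
Total = 0.690 ms.

0.690 ms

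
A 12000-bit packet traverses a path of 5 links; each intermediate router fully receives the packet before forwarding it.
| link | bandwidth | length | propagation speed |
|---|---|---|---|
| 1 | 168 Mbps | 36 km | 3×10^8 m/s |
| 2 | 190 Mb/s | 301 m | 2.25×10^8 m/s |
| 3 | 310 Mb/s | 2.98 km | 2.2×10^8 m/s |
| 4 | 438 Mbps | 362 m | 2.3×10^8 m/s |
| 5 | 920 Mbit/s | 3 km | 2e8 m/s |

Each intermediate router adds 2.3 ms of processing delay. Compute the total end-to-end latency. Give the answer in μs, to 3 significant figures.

Transmission delays (L/R per hop): 71.4286, 63.1579, 38.7097, 27.3973, 13.0435 μs; sum = 213.737 μs.
Propagation delays (d/s per hop): 120, 1.33778, 13.5455, 1.57391, 15 μs; sum = 151.457 μs.
Processing at 4 router(s): 4 × 2.3 ms = 9200 μs.
End-to-end = 9570 μs.

9570 μs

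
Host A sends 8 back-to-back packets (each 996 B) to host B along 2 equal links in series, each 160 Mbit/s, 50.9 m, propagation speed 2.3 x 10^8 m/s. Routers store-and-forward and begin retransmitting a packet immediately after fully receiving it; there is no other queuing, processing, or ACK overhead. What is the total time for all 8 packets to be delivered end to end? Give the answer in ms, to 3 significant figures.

0.449 ms

Per-hop transmission t_tx = L/R = 7968/160000000 = 0.0498 ms.
Per-hop propagation t_prop = 50.9/2.3e+08 = 0.000221304 ms.
Pipeline fill: first packet needs 2·t_tx to clear all hops; remaining 7 packets each add one t_tx.
Total = (2+8-1)·t_tx + 2·t_prop = 9·0.0498 + 2·0.000221304 = 0.449 ms.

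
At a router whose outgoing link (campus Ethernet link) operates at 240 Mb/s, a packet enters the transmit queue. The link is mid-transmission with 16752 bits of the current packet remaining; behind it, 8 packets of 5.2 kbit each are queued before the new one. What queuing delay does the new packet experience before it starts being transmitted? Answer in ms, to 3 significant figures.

Each queued packet: L/R = 5200/240000000 = 0.0216667 ms.
8 queued → 0.173333 ms.
Plus remaining 16752 bits of current packet: 0.0698 ms.
Queuing delay = 0.243 ms.

0.243 ms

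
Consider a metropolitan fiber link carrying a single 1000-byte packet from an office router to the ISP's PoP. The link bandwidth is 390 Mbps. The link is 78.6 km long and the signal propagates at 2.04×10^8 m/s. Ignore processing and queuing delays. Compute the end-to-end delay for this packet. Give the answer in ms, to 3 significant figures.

0.406 ms

L = 1000 × 8 = 8000 bits.
Transmission delay = L/R = 8000 / 390000000 = 0.0205128 ms.
Propagation delay = d/s = 78600 m / 204000000 m/s = 0.385294 ms.
Total = 0.406 ms.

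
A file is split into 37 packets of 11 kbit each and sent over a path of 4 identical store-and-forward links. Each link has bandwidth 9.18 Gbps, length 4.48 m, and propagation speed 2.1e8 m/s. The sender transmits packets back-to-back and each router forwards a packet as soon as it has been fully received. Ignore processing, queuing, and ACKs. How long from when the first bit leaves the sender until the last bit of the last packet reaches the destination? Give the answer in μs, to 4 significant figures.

Per-hop transmission t_tx = L/R = 11000/9180000000 = 1.19826 μs.
Per-hop propagation t_prop = 4.48/210000000 = 0.0213333 μs.
Pipeline fill: first packet needs 4·t_tx to clear all hops; remaining 36 packets each add one t_tx.
Total = (4+37-1)·t_tx + 4·t_prop = 40·1.19826 + 4·0.0213333 = 48.02 μs.

48.02 μs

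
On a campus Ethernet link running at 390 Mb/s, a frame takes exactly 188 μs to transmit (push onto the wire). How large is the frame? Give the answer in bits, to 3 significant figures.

73300 bits

L = R × t_tx = 390000000 b/s × 0.000188 s = 73320 bits.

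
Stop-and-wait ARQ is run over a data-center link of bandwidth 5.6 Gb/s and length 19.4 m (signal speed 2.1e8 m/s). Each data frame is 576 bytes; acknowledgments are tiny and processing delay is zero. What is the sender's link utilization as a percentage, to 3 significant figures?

81.7 %

t_tx = L/R = 4608/5600000000 = 8.22857e-07 s.
t_prop = 19.4/210000000 = 9.2381e-08 s; RTT = 1.84762e-07 s.
Cycle = t_tx + RTT = 1.00762e-06 s.
Utilization = t_tx / cycle = 8.22857e-07/1.00762e-06 = 81.7 %.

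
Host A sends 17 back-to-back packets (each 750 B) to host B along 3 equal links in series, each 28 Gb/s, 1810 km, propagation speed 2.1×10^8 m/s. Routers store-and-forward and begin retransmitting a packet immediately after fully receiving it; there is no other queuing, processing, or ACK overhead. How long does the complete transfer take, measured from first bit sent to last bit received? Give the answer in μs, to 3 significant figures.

25900 μs

Per-hop transmission t_tx = L/R = 6000/28000000000 = 0.214286 μs.
Per-hop propagation t_prop = 1810000/210000000 = 8619.05 μs.
Pipeline fill: first packet needs 3·t_tx to clear all hops; remaining 16 packets each add one t_tx.
Total = (3+17-1)·t_tx + 3·t_prop = 19·0.214286 + 3·8619.05 = 25900 μs.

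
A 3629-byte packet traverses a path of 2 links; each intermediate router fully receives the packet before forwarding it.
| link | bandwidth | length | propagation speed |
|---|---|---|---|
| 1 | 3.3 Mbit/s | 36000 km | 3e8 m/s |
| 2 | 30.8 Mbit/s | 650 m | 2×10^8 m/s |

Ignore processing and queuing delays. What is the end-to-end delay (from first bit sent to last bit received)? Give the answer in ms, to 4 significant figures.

129.7 ms

L = 3629 × 8 = 29032 bits.
Transmission delays (L/R per hop): 8.79758, 0.942597 ms; sum = 9.74017 ms.
Propagation delays (d/s per hop): 120, 0.00325 ms; sum = 120.003 ms.
End-to-end = 129.7 ms.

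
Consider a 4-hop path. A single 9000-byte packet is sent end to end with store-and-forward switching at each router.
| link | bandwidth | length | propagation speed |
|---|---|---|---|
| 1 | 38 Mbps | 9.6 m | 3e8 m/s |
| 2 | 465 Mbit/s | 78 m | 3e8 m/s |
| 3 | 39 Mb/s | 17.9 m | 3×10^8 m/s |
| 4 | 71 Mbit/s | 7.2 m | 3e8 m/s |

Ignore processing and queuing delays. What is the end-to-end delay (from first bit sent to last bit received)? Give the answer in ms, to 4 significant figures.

L = 9000 × 8 = 72000 bits.
Transmission delays (L/R per hop): 1.89474, 0.154839, 1.84615, 1.01408 ms; sum = 4.90981 ms.
Propagation delays (d/s per hop): 3.2e-05, 0.00026, 5.96667e-05, 2.4e-05 ms; sum = 0.000375667 ms.
End-to-end = 4.910 ms.

4.910 ms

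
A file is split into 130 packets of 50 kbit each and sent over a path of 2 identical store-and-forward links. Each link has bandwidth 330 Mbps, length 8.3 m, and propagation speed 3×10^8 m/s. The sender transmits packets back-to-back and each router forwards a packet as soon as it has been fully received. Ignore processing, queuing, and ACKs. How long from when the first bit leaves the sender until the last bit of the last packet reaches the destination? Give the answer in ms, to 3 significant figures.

Per-hop transmission t_tx = L/R = 50000/330000000 = 0.151515 ms.
Per-hop propagation t_prop = 8.3/300000000 = 2.76667e-05 ms.
Pipeline fill: first packet needs 2·t_tx to clear all hops; remaining 129 packets each add one t_tx.
Total = (2+130-1)·t_tx + 2·t_prop = 131·0.151515 + 2·2.76667e-05 = 19.8 ms.

19.8 ms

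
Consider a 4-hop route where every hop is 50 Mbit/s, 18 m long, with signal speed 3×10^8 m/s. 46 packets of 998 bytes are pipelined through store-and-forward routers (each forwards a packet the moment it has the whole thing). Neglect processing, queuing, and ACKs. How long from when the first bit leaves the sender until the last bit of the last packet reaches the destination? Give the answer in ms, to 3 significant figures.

7.82 ms

Per-hop transmission t_tx = L/R = 7984/50000000 = 0.15968 ms.
Per-hop propagation t_prop = 18/300000000 = 6e-05 ms.
Pipeline fill: first packet needs 4·t_tx to clear all hops; remaining 45 packets each add one t_tx.
Total = (4+46-1)·t_tx + 4·t_prop = 49·0.15968 + 4·6e-05 = 7.82 ms.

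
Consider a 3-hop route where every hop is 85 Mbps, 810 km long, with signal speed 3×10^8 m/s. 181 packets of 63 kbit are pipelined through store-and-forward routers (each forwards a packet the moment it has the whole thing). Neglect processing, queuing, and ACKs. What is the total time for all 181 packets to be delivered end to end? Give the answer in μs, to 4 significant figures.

143700 μs

Per-hop transmission t_tx = L/R = 63000/85000000 = 741.176 μs.
Per-hop propagation t_prop = 810000/300000000 = 2700 μs.
Pipeline fill: first packet needs 3·t_tx to clear all hops; remaining 180 packets each add one t_tx.
Total = (3+181-1)·t_tx + 3·t_prop = 183·741.176 + 3·2700 = 143700 μs.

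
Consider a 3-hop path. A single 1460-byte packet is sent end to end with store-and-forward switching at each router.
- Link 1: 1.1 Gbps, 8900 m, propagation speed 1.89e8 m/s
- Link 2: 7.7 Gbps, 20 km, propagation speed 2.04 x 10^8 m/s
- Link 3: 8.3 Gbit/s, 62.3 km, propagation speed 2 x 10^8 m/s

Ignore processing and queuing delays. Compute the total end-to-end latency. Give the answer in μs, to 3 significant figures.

470 μs

L = 1460 × 8 = 11680 bits.
Transmission delays (L/R per hop): 10.6182, 1.51688, 1.40723 μs; sum = 13.5423 μs.
Propagation delays (d/s per hop): 47.0899, 98.0392, 311.5 μs; sum = 456.629 μs.
End-to-end = 470 μs.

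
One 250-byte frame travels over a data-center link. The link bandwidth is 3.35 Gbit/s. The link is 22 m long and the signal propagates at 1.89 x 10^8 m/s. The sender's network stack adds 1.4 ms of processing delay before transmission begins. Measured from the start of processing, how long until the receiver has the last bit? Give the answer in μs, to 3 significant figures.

1400 μs

L = 250 × 8 = 2000 bits.
Transmission delay = L/R = 2000 / 3350000000 = 0.597015 μs.
Propagation delay = d/s = 22 m / 189000000 m/s = 0.116402 μs.
Plus processing delay 1.4 ms = 1400 μs.
Total = 1400 μs.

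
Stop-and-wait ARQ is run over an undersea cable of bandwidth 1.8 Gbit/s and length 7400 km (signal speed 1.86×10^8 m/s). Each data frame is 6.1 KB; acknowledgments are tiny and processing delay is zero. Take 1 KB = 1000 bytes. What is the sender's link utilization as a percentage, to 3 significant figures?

0.0341 %

t_tx = L/R = 48800/1800000000 = 2.71111e-05 s.
t_prop = 7400000/186000000 = 0.0397849 s; RTT = 0.0795699 s.
Cycle = t_tx + RTT = 0.079597 s.
Utilization = t_tx / cycle = 2.71111e-05/0.079597 = 0.0341 %.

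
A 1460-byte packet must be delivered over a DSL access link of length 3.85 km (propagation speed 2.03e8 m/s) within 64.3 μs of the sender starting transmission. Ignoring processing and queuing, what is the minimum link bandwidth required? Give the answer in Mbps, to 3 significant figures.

258 Mbps

L = 11680 bits.
Propagation delay = 3850 / 2.03e+08 = 18.9655 μs.
Transmission budget = 64.3 − 18.9655 = 45.3345 μs.
R ≥ L / t_tx = 11680 bits / 4.53345e-05 s = 258 Mbps.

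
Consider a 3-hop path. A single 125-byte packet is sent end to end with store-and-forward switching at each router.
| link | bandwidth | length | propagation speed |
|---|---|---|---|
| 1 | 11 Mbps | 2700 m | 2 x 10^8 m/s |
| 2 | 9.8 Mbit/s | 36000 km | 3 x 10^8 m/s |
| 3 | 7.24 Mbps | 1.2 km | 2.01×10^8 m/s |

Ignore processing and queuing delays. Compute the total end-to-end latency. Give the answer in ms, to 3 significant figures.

120 ms

L = 125 × 8 = 1000 bits.
Transmission delays (L/R per hop): 0.0909091, 0.102041, 0.138122 ms; sum = 0.331071 ms.
Propagation delays (d/s per hop): 0.0135, 120, 0.00597015 ms; sum = 120.019 ms.
End-to-end = 120 ms.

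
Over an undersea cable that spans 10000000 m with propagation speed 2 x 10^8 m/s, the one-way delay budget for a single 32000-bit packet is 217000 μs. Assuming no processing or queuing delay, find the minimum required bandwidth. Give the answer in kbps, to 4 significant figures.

Propagation delay = 10000000 / 200000000 = 50000 μs.
Transmission budget = 217000 − 50000 = 167000 μs.
R ≥ L / t_tx = 32000 bits / 0.167 s = 191.6 kbps.

191.6 kbps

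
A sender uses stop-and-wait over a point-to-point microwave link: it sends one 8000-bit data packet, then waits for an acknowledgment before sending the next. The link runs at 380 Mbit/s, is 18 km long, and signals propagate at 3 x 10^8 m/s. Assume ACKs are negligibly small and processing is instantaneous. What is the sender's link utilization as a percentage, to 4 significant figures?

14.93 %

t_tx = L/R = 8000/380000000 = 2.10526e-05 s.
t_prop = 18000/300000000 = 6e-05 s; RTT = 0.00012 s.
Cycle = t_tx + RTT = 0.000141053 s.
Utilization = t_tx / cycle = 2.10526e-05/0.000141053 = 14.93 %.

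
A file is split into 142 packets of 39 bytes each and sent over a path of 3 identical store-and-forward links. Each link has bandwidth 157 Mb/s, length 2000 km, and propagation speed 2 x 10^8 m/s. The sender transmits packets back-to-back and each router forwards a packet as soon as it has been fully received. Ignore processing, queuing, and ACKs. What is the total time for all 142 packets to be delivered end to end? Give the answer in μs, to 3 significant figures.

30300 μs

Per-hop transmission t_tx = L/R = 312/157000000 = 1.98726 μs.
Per-hop propagation t_prop = 2000000/200000000 = 10000 μs.
Pipeline fill: first packet needs 3·t_tx to clear all hops; remaining 141 packets each add one t_tx.
Total = (3+142-1)·t_tx + 3·t_prop = 144·1.98726 + 3·10000 = 30300 μs.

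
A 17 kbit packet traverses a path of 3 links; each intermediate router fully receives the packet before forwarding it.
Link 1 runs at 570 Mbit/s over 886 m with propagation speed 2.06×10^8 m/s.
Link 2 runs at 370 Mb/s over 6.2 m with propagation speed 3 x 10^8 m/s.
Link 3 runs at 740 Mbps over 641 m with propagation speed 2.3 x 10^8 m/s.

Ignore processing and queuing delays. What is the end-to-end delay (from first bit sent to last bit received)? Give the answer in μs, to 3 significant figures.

L = 17000 bits.
Transmission delays (L/R per hop): 29.8246, 45.9459, 22.973 μs; sum = 98.7435 μs.
Propagation delays (d/s per hop): 4.30097, 0.0206667, 2.78696 μs; sum = 7.10859 μs.
End-to-end = 106 μs.

106 μs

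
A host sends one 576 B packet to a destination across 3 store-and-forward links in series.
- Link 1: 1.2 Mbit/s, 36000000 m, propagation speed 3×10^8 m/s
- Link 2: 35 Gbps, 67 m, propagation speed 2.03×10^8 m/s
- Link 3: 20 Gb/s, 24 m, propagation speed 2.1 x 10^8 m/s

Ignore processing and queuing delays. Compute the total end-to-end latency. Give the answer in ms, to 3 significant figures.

L = 576 × 8 = 4608 bits.
Transmission delays (L/R per hop): 3.84, 0.000131657, 0.0002304 ms; sum = 3.84036 ms.
Propagation delays (d/s per hop): 120, 0.000330049, 0.000114286 ms; sum = 120 ms.
End-to-end = 124 ms.

124 ms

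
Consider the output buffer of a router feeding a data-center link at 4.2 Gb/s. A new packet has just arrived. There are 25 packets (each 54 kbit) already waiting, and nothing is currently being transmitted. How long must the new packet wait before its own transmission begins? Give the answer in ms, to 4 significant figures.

0.3214 ms

Each queued packet: L/R = 54000/4200000000 = 0.0128571 ms.
25 queued → 0.321429 ms.
Queuing delay = 0.3214 ms.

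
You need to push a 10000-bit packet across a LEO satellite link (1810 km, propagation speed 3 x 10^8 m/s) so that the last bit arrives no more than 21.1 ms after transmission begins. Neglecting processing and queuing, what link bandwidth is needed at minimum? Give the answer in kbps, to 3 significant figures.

664 kbps

Propagation delay = 1810000 / 300000000 = 6.03333 ms.
Transmission budget = 21.1 − 6.03333 = 15.0667 ms.
R ≥ L / t_tx = 10000 bits / 0.0150667 s = 664 kbps.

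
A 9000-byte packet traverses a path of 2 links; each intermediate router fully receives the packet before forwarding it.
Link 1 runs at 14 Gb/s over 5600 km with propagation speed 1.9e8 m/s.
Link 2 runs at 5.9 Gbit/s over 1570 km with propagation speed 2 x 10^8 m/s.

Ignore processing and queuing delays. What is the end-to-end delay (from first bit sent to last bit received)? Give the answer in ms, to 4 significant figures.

37.34 ms

L = 9000 × 8 = 72000 bits.
Transmission delays (L/R per hop): 0.00514286, 0.0122034 ms; sum = 0.0173462 ms.
Propagation delays (d/s per hop): 29.4737, 7.85 ms; sum = 37.3237 ms.
End-to-end = 37.34 ms.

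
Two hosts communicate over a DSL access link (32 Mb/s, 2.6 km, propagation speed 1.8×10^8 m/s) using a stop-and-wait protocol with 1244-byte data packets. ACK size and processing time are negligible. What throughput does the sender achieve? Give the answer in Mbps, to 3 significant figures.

t_tx = L/R = 9952/32000000 = 0.000311 s.
t_prop = 2600/180000000 = 1.44444e-05 s; RTT = 2.88889e-05 s.
Cycle = t_tx + RTT = 0.000339889 s.
Throughput = L / cycle = 9952 / 0.000339889 = 29.3 Mbps.

29.3 Mbps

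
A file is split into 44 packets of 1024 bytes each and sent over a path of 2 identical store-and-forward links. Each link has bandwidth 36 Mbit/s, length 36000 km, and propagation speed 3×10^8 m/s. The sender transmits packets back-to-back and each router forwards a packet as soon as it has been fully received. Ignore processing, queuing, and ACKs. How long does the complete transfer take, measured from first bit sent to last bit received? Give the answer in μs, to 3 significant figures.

Per-hop transmission t_tx = L/R = 8192/36000000 = 227.556 μs.
Per-hop propagation t_prop = 36000000/300000000 = 120000 μs.
Pipeline fill: first packet needs 2·t_tx to clear all hops; remaining 43 packets each add one t_tx.
Total = (2+44-1)·t_tx + 2·t_prop = 45·227.556 + 2·120000 = 250000 μs.

250000 μs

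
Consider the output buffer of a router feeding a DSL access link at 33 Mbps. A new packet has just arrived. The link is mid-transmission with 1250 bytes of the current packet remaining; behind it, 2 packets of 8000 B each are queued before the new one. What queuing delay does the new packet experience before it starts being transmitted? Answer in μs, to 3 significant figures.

4180 μs

Each queued packet: L/R = 64000/33000000 = 1939.39 μs.
2 queued → 3878.79 μs.
Plus remaining 10000 bits of current packet: 303.03 μs.
Queuing delay = 4180 μs.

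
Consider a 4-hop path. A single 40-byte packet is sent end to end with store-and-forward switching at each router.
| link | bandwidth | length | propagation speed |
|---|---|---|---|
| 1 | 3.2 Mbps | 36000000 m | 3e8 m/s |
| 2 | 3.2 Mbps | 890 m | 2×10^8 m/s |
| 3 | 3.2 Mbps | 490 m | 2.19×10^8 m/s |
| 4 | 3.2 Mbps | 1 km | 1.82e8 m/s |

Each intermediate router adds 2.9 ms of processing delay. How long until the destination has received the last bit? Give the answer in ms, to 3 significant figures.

129 ms

L = 40 × 8 = 320 bits.
Transmission delay per hop = L/R = 320/3200000 = 0.1 ms; 4 hops → 0.4 ms.
Propagation delays (d/s per hop): 120, 0.00445, 0.00223744, 0.00549451 ms; sum = 120.012 ms.
Processing at 3 router(s): 3 × 2.9 ms = 8.7 ms.
End-to-end = 129 ms.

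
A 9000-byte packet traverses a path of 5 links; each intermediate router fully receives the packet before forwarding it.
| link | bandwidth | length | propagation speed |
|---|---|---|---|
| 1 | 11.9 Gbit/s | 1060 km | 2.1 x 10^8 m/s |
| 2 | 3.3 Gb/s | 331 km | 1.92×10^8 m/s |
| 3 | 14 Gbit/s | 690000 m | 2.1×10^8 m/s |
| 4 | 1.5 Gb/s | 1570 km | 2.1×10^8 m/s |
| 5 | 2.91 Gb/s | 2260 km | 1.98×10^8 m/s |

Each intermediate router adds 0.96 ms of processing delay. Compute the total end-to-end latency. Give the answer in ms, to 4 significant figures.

32.89 ms

L = 9000 × 8 = 72000 bits.
Transmission delays (L/R per hop): 0.00605042, 0.0218182, 0.00514286, 0.048, 0.0247423 ms; sum = 0.105754 ms.
Propagation delays (d/s per hop): 5.04762, 1.72396, 3.28571, 7.47619, 11.4141 ms; sum = 28.9476 ms.
Processing at 4 router(s): 4 × 0.96 ms = 3.84 ms.
End-to-end = 32.89 ms.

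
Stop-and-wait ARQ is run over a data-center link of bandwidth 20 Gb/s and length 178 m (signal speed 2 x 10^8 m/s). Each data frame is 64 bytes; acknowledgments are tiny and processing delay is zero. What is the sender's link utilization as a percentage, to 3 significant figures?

t_tx = L/R = 512/20000000000 = 2.56e-08 s.
t_prop = 178/200000000 = 8.9e-07 s; RTT = 1.78e-06 s.
Cycle = t_tx + RTT = 1.8056e-06 s.
Utilization = t_tx / cycle = 2.56e-08/1.8056e-06 = 1.42 %.

1.42 %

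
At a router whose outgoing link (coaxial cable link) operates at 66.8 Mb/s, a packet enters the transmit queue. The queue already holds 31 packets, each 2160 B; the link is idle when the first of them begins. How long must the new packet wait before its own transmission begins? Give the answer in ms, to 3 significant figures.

8.02 ms

Each queued packet: L/R = 17280/66800000 = 0.258683 ms.
31 queued → 8.01916 ms.
Queuing delay = 8.02 ms.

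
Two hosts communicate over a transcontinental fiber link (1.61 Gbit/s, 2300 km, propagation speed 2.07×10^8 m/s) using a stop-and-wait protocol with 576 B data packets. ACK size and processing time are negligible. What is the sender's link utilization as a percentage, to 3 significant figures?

t_tx = L/R = 4608/1610000000 = 2.86211e-06 s.
t_prop = 2300000/2.07e+08 = 0.0111111 s; RTT = 0.0222222 s.
Cycle = t_tx + RTT = 0.0222251 s.
Utilization = t_tx / cycle = 2.86211e-06/0.0222251 = 0.0129 %.

0.0129 %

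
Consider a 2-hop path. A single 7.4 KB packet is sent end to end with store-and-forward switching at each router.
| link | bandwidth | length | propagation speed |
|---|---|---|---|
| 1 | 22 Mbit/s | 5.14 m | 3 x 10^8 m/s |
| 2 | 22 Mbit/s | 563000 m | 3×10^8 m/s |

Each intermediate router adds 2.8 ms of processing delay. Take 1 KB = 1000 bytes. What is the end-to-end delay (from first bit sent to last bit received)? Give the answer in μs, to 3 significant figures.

L = 59200 bits.
Transmission delay per hop = L/R = 59200/22000000 = 2690.91 μs; 2 hops → 5381.82 μs.
Propagation delays (d/s per hop): 0.0171333, 1876.67 μs; sum = 1876.68 μs.
Processing at 1 router(s): 1 × 2.8 ms = 2800 μs.
End-to-end = 10100 μs.

10100 μs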